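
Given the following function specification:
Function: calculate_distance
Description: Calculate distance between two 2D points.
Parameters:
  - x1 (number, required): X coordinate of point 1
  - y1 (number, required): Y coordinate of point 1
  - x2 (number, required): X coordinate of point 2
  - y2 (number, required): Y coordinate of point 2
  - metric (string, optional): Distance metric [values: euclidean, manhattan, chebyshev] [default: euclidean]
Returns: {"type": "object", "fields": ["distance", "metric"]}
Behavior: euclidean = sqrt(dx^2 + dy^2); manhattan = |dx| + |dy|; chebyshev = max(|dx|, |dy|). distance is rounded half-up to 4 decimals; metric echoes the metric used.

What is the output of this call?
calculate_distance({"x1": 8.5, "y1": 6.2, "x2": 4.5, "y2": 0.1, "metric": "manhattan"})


|dx| = |4.5 - 8.5| = 4; |dy| = |0.1 - 6.2| = 6.1
manhattan: 4 + 6.1 = 10.1
Round to 4 decimals: 10.1
Output:
{"distance": 10.1, "metric": "manhattan"}


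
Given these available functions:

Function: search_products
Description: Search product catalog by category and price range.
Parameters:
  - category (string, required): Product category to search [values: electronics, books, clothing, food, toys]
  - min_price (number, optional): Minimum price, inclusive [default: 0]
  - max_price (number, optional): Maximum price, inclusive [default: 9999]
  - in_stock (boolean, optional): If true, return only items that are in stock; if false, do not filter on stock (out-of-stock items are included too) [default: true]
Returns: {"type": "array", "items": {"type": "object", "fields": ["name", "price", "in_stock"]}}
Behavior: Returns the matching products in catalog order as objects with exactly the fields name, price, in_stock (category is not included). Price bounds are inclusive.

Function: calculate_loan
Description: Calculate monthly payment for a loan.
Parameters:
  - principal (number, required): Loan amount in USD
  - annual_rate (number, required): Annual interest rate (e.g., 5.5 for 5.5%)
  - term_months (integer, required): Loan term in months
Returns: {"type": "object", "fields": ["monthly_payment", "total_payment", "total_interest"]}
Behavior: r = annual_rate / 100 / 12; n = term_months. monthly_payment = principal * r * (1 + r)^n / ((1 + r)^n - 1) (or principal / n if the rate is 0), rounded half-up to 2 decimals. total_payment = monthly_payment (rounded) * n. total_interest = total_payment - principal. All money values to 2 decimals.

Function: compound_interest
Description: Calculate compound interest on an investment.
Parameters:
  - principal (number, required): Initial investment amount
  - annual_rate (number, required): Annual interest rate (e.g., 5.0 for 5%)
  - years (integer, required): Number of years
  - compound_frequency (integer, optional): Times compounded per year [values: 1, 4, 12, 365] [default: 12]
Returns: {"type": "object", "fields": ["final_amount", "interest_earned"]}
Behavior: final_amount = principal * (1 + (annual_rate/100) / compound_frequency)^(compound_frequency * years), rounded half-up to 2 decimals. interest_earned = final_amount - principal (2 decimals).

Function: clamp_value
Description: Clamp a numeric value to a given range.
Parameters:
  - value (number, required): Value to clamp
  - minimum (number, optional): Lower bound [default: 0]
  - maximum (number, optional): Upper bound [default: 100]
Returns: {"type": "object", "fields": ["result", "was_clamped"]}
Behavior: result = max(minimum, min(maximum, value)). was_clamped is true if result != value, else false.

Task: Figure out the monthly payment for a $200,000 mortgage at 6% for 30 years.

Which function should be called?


The task needs a function whose description is: Calculate monthly payment for a loan.
calculate_loan


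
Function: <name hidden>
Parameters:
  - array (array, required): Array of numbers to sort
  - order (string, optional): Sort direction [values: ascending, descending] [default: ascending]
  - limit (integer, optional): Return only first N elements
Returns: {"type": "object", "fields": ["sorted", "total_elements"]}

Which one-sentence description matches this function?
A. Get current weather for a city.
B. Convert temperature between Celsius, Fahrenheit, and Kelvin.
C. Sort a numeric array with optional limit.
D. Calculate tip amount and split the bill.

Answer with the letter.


Parameters array, order, limit and return ["sorted", "total_elements"] fit: Sort a numeric array with optional limit.
C


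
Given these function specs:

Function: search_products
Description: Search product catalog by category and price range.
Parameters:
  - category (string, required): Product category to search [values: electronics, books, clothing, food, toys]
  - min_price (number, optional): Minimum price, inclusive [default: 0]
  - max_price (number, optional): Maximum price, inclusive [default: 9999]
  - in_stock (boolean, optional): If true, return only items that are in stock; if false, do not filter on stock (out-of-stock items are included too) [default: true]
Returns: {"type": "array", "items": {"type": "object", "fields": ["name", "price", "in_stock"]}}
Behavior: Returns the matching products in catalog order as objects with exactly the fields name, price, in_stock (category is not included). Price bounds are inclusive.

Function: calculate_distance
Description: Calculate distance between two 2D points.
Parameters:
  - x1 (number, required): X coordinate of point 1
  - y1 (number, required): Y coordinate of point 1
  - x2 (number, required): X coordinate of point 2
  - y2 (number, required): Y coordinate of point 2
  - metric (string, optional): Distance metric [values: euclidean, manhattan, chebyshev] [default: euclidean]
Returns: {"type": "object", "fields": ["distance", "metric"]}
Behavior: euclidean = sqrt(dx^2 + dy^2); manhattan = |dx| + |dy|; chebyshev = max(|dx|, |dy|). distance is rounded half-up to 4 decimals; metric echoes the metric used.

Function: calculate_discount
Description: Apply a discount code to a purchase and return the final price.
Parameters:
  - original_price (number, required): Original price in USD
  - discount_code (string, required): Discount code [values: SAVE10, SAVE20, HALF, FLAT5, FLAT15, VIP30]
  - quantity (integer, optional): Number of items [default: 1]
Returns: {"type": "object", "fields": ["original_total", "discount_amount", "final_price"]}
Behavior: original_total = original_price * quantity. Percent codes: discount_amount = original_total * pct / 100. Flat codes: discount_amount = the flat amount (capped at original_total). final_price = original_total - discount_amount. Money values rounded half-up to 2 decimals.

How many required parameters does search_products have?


Parameters of search_products: category (required), min_price (optional), max_price (optional), in_stock (optional)
Required count:
1


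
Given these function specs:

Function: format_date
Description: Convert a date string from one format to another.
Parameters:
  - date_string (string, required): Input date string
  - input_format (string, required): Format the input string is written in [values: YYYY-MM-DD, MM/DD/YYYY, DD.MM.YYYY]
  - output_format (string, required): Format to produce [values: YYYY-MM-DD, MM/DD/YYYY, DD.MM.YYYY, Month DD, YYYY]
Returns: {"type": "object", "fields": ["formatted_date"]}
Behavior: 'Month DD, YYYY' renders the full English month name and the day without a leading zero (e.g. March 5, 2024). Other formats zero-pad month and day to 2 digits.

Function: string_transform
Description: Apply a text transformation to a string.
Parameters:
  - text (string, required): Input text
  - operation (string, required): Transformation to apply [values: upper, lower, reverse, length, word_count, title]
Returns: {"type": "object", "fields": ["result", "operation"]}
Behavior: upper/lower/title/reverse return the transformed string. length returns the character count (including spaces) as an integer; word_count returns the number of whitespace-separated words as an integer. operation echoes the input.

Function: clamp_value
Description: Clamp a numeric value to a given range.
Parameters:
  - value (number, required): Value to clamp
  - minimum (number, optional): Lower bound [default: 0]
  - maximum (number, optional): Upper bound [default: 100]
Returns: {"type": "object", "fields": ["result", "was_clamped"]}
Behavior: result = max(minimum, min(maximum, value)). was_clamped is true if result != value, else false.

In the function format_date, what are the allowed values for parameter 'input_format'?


The format_date spec declares:
  - input_format (string, required): Format the input string is written in [values: YYYY-MM-DD, MM/DD/YYYY, DD.MM.YYYY]
Allowed values:
YYYY-MM-DD, MM/DD/YYYY, DD.MM.YYYY


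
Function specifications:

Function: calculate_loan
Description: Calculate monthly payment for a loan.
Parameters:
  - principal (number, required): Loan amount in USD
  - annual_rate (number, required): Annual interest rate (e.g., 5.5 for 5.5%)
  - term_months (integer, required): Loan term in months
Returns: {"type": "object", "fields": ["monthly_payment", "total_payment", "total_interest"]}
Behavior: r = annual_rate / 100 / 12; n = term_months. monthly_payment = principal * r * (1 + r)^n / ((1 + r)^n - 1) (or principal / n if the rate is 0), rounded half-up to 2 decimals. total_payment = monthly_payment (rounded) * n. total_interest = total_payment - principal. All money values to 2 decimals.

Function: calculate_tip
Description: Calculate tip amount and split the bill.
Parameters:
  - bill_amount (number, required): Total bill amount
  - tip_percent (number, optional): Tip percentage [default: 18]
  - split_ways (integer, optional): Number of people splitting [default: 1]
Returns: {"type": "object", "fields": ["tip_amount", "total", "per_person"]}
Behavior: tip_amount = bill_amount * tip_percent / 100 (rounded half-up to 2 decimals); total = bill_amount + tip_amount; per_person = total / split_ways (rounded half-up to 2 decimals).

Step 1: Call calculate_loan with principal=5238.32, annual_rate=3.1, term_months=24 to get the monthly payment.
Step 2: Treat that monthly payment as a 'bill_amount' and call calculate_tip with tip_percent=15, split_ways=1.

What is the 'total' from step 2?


Step 1: calculate_loan(principal=5238.32, annual_rate=3.1, term_months=24)
  r = 3.1 / 100 / 12 = 0.002583333333 (keep full precision)
  (1 + r)^24 = 1.06387729
  monthly_payment = 5238.32 * 0.002583333333 * 1.06387729 / (1.06387729 - 1) = 225.381121 -> 225.38
  total_payment = 225.38 * 24 = 5409.12
  total_interest = 5409.12 - 5238.32 = 170.80
  -> monthly_payment = 225.38
Step 2: calculate_tip(bill_amount=225.38, tip_percent=15, split_ways=1)
  tip_amount = 225.38 * 15/100 = 33.807 -> 33.81
  total = 225.38 + 33.81 = 259.19
  per_person = 259.19 / 1 = 259.19 -> 259.19
  -> total = 259.19
$259.19


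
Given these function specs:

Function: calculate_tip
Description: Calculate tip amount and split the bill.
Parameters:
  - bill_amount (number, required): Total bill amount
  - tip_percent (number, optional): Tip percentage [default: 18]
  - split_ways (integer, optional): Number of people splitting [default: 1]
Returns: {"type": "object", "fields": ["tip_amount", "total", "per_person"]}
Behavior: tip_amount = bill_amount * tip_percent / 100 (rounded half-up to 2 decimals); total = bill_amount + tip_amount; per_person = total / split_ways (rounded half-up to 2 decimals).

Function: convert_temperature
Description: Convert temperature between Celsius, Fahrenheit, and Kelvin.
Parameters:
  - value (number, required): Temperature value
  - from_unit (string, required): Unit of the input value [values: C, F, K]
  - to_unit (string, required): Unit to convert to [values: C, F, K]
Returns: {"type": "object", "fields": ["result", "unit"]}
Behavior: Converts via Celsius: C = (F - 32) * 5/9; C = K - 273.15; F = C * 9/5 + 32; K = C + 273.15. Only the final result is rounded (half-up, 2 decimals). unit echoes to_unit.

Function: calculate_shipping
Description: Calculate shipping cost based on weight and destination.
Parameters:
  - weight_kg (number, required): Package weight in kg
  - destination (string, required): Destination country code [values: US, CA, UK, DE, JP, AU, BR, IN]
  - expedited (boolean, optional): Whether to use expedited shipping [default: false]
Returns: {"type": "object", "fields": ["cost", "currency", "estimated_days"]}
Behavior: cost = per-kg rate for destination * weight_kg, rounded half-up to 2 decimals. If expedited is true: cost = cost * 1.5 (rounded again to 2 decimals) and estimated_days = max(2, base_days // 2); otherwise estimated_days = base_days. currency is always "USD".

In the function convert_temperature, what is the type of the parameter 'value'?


The convert_temperature spec declares:
  - value (number, required): Temperature value
Type:
number


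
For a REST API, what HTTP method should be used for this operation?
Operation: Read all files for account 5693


GET = read, POST = create, PUT = update/replace, DELETE = remove
This operation is a read.
GET


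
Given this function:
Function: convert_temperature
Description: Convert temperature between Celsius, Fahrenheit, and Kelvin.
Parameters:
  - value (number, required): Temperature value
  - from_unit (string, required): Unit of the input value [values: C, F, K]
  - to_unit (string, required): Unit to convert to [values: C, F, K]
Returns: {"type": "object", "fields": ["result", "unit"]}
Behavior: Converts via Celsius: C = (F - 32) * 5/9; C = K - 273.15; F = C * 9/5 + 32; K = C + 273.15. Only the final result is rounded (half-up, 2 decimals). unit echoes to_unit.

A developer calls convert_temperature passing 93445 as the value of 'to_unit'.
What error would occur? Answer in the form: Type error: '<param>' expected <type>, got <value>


Spec: 'to_unit' is declared as string; 93445 is an integer.
Type error: 'to_unit' expected string, got 93445


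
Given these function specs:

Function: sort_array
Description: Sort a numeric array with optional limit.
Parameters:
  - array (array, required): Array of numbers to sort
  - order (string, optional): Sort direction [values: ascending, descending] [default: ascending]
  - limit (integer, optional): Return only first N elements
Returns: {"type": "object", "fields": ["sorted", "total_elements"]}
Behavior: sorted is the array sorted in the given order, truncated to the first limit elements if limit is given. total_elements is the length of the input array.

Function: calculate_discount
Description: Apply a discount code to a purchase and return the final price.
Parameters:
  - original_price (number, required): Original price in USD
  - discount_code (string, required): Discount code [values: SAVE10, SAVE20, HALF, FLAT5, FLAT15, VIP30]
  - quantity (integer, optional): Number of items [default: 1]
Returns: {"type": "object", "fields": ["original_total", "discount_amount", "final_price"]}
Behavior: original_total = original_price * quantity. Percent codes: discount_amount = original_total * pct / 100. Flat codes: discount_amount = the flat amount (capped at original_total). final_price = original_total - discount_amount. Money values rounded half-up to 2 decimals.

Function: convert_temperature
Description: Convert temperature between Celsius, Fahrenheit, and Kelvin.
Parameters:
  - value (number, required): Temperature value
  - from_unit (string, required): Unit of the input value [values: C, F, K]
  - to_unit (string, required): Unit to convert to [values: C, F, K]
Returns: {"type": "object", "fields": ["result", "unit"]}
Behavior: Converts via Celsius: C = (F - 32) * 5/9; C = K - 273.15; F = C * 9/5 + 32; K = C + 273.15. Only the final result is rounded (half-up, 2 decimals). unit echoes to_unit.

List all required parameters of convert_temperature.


Parameters of convert_temperature and their required/optional flag:
  value: required
  from_unit: required
  to_unit: required
from_unit, to_unit, value


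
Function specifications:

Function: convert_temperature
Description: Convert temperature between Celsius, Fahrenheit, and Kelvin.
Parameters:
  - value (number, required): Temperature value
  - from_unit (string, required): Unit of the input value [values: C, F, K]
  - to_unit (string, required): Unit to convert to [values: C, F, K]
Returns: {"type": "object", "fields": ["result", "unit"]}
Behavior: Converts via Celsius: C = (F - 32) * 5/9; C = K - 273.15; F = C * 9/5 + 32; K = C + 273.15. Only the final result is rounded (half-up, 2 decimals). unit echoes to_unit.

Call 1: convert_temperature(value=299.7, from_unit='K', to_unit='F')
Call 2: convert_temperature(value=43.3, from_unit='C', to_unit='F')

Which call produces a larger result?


Call 1:
  To C: 299.7 - 273.15 = 26.55
  To F: 26.55 * 9/5 + 32 = 79.79
  Round to 2 decimals: 79.79
  -> 79.79 F
Call 2:
  Input already in C: 43.3
  To F: 43.3 * 9/5 + 32 = 109.94
  Round to 2 decimals: 109.94
  -> 109.94 F
Call 2 (109.94 F)


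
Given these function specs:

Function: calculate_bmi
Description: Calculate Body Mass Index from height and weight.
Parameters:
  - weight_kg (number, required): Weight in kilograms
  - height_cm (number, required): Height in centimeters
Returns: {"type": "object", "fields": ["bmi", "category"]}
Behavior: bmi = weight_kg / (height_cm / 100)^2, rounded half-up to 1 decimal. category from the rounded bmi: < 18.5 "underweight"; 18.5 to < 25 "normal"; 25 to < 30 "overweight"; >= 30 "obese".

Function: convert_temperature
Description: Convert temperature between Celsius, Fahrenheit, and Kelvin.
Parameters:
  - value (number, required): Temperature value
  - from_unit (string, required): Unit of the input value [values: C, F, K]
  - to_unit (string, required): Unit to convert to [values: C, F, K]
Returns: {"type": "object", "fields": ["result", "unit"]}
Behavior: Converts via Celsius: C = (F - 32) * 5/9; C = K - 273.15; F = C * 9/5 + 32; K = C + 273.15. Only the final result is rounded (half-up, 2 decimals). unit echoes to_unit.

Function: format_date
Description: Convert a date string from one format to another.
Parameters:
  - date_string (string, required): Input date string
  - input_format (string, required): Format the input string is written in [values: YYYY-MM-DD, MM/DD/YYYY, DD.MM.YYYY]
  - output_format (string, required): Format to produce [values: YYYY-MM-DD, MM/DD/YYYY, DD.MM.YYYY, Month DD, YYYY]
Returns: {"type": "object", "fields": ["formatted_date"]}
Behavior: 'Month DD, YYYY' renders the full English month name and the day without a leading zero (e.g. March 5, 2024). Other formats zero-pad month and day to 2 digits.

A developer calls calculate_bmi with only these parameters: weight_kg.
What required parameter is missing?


Required parameters: weight_kg, height_cm
Provided: weight_kg
Missing: height_cm
height_cm


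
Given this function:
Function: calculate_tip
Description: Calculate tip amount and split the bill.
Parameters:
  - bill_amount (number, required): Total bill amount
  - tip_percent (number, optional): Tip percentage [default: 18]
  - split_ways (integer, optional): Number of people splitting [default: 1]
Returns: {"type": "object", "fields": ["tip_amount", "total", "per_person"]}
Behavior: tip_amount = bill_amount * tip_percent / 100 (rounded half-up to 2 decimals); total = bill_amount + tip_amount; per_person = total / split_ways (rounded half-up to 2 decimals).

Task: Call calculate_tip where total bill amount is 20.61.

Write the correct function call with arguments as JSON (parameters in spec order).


Mapping each described value to its parameter name:
  'Total bill amount' -> bill_amount = 20.61
calculate_tip({"bill_amount": 20.61})


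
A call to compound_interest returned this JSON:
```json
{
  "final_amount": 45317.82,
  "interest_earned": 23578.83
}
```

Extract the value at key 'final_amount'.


45317.82


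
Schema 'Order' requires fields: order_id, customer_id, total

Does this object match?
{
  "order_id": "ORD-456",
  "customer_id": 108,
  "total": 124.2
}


Checking required fields... All present.
Valid - all required fields present


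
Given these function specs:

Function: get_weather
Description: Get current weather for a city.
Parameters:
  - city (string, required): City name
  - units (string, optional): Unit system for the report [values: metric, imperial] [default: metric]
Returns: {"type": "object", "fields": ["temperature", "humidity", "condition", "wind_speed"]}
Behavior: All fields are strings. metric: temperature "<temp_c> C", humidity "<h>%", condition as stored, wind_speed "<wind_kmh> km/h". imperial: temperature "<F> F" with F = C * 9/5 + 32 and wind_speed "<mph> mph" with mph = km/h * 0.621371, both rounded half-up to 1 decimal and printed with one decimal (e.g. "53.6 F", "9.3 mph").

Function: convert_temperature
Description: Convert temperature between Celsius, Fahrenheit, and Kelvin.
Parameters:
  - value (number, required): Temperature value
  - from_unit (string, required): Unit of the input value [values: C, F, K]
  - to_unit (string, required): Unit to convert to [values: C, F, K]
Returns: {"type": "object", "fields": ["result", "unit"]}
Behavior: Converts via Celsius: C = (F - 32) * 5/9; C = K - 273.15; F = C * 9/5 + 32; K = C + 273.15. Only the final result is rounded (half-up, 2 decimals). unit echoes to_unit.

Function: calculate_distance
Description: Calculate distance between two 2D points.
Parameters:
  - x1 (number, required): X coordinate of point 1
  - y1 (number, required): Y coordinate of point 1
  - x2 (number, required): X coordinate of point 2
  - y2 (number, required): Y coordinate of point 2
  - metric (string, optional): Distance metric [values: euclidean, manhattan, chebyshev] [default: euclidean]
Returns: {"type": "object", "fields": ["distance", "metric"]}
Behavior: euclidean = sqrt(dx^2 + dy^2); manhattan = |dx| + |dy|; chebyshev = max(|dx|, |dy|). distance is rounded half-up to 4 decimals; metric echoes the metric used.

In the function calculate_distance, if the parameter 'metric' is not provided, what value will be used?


The calculate_distance spec declares:
  - metric (string, optional): Distance metric [values: euclidean, manhattan, chebyshev] [default: euclidean]
Default:
euclidean


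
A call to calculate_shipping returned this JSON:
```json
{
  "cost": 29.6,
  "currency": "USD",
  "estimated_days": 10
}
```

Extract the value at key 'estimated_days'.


10


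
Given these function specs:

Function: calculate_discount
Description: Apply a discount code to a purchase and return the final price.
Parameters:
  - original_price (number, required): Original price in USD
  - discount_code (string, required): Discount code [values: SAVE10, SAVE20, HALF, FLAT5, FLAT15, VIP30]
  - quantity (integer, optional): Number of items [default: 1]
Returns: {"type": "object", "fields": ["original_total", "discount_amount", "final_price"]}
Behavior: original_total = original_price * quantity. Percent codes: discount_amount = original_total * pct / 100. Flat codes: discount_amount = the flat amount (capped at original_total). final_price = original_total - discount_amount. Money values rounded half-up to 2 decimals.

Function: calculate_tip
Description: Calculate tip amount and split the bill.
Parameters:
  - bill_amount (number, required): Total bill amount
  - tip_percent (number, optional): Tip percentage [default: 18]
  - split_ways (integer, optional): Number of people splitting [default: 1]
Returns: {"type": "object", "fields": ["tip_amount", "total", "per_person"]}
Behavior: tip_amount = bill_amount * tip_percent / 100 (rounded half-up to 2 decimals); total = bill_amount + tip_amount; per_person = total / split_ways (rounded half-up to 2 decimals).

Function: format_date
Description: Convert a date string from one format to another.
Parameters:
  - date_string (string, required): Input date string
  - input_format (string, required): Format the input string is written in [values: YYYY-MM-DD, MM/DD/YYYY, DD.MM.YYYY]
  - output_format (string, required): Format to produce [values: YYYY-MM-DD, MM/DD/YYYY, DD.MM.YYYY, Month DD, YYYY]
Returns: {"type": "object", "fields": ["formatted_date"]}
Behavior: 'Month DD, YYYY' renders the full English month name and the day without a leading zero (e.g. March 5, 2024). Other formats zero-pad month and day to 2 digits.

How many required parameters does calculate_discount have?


Parameters of calculate_discount: original_price (required), discount_code (required), quantity (optional)
Required count:
2


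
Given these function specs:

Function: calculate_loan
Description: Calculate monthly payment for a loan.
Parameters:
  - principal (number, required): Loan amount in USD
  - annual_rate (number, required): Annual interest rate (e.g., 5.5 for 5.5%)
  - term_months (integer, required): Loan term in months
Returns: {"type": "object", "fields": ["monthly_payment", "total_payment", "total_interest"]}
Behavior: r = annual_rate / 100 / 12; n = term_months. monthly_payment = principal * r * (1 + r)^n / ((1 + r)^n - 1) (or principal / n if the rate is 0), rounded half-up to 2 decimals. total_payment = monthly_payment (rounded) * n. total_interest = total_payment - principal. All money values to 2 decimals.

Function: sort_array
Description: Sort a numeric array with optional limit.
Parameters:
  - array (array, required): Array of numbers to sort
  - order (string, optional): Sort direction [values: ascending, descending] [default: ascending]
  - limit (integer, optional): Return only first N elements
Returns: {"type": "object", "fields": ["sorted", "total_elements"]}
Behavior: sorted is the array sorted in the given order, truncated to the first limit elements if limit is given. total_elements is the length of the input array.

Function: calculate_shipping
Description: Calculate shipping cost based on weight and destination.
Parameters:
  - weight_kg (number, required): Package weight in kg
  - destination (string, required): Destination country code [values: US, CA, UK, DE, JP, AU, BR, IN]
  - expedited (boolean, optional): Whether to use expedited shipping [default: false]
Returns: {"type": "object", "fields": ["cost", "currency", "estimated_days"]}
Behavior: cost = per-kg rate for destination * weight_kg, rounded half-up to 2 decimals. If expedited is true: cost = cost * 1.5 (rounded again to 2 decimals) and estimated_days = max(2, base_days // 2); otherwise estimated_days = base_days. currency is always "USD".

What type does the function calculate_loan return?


The calculate_loan spec declares Returns: {"type": "object", "fields": ["monthly_payment", "total_payment", "total_interest"]}
Type:
object


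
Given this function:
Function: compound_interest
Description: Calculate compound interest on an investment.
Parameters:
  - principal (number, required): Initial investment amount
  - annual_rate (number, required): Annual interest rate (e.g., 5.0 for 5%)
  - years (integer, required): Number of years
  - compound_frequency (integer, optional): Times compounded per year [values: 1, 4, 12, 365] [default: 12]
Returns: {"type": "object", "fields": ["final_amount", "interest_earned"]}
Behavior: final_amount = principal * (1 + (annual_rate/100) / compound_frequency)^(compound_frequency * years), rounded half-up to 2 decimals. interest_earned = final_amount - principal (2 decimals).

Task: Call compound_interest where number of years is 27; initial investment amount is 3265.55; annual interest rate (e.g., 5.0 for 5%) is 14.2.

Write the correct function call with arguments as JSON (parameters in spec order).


Mapping each described value to its parameter name:
  'Number of years' -> years = 27
  'Initial investment amount' -> principal = 3265.55
  'Annual interest rate (e.g., 5.0 for 5%)' -> annual_rate = 14.2
compound_interest({"principal": 3265.55, "annual_rate": 14.2, "years": 27})


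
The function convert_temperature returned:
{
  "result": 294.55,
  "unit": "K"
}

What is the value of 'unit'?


K


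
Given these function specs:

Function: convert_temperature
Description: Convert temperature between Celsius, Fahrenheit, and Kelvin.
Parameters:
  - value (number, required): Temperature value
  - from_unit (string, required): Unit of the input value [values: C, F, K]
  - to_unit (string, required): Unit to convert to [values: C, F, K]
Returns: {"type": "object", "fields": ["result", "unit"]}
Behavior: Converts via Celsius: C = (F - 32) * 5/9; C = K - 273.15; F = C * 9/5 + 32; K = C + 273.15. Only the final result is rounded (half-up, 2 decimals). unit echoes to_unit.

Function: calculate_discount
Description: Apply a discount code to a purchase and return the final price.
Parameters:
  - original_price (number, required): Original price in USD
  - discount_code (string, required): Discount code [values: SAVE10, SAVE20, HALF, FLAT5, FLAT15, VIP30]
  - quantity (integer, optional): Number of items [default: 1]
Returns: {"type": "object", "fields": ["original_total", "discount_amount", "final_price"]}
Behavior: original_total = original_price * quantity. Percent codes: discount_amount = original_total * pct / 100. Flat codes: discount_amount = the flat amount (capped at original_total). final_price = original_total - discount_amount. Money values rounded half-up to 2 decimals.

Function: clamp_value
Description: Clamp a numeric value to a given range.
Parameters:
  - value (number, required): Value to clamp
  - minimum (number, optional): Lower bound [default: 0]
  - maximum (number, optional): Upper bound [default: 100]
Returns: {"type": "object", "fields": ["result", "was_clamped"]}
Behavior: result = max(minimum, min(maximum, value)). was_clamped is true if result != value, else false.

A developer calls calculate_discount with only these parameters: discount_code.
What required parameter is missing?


Required parameters: original_price, discount_code
Provided: discount_code
Missing: original_price
original_price


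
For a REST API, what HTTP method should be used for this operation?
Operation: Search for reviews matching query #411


GET = read, POST = create, PUT = update/replace, DELETE = remove
This operation is a read.
GET


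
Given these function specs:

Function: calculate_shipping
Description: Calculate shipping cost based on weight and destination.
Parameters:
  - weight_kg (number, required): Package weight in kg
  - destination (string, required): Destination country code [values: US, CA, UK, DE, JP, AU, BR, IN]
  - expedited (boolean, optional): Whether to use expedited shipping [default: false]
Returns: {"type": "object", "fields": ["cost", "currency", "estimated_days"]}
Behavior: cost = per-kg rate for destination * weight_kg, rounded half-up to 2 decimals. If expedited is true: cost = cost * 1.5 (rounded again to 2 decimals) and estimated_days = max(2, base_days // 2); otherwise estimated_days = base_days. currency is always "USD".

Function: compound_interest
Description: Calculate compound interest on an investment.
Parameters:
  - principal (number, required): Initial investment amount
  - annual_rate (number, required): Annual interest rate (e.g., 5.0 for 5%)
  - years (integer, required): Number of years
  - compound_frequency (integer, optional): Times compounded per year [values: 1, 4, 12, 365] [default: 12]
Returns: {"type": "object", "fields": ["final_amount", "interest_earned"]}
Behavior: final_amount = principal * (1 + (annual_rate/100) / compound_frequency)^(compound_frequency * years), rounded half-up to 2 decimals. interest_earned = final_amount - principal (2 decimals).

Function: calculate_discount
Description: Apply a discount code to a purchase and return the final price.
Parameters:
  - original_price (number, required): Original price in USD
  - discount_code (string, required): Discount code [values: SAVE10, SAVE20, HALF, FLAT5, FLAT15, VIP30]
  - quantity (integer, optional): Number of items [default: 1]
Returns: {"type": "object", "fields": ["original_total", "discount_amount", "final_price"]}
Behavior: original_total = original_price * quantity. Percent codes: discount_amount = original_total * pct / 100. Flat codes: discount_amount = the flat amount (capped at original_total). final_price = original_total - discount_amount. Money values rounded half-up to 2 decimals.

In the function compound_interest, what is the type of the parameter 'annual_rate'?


The compound_interest spec declares:
  - annual_rate (number, required): Annual interest rate (e.g., 5.0 for 5%)
Type:
number


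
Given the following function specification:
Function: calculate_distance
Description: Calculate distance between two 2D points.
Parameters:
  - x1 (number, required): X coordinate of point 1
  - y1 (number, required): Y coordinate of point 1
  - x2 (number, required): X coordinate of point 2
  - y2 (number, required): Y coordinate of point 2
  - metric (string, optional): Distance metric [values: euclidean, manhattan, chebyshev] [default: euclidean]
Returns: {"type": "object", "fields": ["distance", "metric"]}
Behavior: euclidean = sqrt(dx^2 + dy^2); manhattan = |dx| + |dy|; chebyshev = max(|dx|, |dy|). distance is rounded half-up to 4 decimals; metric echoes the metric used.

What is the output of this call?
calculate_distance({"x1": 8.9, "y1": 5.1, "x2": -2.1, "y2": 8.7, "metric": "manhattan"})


|dx| = |-2.1 - 8.9| = 11; |dy| = |8.7 - 5.1| = 3.6
manhattan: 11 + 3.6 = 14.6
Round to 4 decimals: 14.6
Output:
{"distance": 14.6, "metric": "manhattan"}


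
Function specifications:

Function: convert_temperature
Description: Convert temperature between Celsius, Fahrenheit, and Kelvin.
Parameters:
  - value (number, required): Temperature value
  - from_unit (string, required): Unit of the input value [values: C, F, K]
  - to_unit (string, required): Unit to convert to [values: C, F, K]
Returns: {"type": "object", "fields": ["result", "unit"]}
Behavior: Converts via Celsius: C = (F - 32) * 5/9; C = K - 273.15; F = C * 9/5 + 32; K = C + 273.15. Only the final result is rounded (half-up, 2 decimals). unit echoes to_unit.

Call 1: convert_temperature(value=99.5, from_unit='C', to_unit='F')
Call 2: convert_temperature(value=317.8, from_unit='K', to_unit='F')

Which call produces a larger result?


Call 1:
  Input already in C: 99.5
  To F: 99.5 * 9/5 + 32 = 211.1
  Round to 2 decimals: 211.1
  -> 211.1 F
Call 2:
  To C: 317.8 - 273.15 = 44.65
  To F: 44.65 * 9/5 + 32 = 112.37
  Round to 2 decimals: 112.37
  -> 112.37 F
Call 1 (211.1 F)


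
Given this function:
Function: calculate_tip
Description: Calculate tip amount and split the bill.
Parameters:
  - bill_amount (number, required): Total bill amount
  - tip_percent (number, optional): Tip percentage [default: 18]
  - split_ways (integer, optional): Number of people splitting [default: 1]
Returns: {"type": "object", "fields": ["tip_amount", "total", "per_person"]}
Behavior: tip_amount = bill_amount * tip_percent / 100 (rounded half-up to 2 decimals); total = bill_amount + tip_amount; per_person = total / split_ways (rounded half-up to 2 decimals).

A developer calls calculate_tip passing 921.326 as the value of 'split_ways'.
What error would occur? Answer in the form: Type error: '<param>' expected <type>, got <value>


Spec: 'split_ways' is declared as integer; 921.326 is a non-integer number.
Type error: 'split_ways' expected integer, got 921.326


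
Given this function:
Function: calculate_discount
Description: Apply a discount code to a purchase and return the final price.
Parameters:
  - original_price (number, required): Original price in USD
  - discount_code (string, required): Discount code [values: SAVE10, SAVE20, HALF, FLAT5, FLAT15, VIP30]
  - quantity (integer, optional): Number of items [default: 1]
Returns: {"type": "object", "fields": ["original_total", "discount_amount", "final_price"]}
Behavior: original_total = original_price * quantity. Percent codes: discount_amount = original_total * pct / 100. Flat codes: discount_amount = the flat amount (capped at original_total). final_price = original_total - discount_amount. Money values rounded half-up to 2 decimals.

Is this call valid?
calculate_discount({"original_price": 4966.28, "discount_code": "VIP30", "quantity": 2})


Checking all required parameters present and types match... All valid.
Valid


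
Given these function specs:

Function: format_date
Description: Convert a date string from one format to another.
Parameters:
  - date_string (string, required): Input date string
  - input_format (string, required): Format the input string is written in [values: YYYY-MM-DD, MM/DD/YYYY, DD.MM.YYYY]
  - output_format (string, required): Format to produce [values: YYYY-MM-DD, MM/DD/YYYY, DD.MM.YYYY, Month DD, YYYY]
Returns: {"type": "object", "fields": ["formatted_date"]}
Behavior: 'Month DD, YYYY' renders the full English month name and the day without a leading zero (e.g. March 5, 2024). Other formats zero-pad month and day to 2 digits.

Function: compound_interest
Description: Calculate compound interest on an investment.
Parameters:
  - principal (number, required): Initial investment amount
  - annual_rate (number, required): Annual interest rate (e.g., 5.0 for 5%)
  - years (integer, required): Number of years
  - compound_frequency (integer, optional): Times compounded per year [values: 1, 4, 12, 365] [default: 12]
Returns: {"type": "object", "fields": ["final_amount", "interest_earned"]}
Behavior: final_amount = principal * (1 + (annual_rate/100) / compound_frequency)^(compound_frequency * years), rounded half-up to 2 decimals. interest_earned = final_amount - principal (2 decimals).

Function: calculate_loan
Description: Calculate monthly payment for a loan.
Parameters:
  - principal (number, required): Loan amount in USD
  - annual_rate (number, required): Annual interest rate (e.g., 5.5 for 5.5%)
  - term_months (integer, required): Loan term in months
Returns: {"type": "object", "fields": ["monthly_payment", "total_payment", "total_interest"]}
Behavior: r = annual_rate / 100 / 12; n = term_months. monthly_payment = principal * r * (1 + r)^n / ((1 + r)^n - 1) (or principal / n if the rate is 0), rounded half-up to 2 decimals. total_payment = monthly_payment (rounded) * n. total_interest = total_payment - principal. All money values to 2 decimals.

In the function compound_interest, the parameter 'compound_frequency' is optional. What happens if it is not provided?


The compound_interest spec declares:
  - compound_frequency (integer, optional): Times compounded per year [values: 1, 4, 12, 365] [default: 12]
It defaults to 12


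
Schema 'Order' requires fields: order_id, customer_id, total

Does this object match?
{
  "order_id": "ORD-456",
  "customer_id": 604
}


Checking required fields...
Missing: total
Invalid - missing required field 'total'


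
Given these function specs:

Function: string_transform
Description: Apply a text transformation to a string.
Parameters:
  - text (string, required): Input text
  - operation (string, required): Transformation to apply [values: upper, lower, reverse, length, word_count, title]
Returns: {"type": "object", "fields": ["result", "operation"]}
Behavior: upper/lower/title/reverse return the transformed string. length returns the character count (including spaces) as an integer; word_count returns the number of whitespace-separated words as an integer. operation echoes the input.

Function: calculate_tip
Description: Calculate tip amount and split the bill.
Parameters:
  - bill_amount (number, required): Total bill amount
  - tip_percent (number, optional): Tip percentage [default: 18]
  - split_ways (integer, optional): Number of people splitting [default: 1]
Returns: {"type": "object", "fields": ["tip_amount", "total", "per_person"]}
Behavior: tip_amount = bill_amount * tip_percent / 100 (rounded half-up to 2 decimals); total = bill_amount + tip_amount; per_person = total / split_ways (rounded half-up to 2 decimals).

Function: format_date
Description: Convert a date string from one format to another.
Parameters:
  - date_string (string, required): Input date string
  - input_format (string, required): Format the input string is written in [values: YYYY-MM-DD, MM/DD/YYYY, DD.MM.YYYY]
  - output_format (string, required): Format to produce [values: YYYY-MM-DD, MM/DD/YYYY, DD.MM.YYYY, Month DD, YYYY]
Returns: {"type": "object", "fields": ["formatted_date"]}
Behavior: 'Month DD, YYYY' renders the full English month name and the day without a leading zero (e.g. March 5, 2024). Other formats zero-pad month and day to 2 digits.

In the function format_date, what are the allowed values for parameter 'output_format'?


The format_date spec declares:
  - output_format (string, required): Format to produce [values: YYYY-MM-DD, MM/DD/YYYY, DD.MM.YYYY, Month DD, YYYY]
Allowed values:
YYYY-MM-DD, MM/DD/YYYY, DD.MM.YYYY, Month DD, YYYY
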